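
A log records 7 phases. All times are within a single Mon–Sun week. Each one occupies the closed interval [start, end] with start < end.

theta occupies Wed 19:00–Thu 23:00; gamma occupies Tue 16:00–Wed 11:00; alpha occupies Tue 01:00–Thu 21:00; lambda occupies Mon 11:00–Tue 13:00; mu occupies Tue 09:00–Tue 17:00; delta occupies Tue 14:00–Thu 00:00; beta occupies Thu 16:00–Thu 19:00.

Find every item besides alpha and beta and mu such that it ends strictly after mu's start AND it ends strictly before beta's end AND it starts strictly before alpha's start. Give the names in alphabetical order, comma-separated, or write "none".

lambda

Conditions: its end is strictly after mu's start (X.end > Tue 09:00) AND its end is strictly before beta's end (X.end < Thu 19:00) AND its start is strictly before alpha's start (X.start < Tue 01:00).
delta: end Thu 00:00 > Tue 09:00? ✓; end Thu 00:00 < Thu 19:00? ✓; start Tue 14:00 < Tue 01:00? ✗ → no.
gamma: end Wed 11:00 > Tue 09:00? ✓; end Wed 11:00 < Thu 19:00? ✓; start Tue 16:00 < Tue 01:00? ✗ → no.
lambda: end Tue 13:00 > Tue 09:00? ✓; end Tue 13:00 < Thu 19:00? ✓; start Mon 11:00 < Tue 01:00? ✓ → yes.
theta: end Thu 23:00 > Tue 09:00? ✓; end Thu 23:00 < Thu 19:00? ✗; start Wed 19:00 < Tue 01:00? ✗ → no.
Result: lambda.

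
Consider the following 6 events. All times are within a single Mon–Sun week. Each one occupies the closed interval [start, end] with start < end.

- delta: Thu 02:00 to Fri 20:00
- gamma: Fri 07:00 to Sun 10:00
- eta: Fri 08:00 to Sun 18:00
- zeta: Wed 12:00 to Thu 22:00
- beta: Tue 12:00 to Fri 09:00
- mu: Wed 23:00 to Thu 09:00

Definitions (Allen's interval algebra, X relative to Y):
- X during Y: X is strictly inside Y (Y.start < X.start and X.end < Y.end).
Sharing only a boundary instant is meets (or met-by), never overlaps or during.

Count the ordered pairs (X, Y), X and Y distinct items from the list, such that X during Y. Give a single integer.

Checking all 30 ordered pairs for relation 'during'; matching pairs in alphabetical order:
(mu, beta): mu during beta ✓
(mu, zeta): mu during zeta ✓
(zeta, beta): zeta during beta ✓
Count: 3.

3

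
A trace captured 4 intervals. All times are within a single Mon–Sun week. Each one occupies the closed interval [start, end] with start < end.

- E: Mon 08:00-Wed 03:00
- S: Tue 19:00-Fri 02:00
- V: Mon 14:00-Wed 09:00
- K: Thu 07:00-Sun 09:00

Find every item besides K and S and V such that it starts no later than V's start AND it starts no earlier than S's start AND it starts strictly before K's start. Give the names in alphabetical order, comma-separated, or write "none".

none

Conditions: its start is no later than V's start (X.start <= Mon 14:00) AND its start is no earlier than S's start (X.start >= Tue 19:00) AND its start is strictly before K's start (X.start < Thu 07:00).
E: start Mon 08:00 <= Mon 14:00? ✓; start Mon 08:00 >= Tue 19:00? ✗; start Mon 08:00 < Thu 07:00? ✓ → no.
Result: none.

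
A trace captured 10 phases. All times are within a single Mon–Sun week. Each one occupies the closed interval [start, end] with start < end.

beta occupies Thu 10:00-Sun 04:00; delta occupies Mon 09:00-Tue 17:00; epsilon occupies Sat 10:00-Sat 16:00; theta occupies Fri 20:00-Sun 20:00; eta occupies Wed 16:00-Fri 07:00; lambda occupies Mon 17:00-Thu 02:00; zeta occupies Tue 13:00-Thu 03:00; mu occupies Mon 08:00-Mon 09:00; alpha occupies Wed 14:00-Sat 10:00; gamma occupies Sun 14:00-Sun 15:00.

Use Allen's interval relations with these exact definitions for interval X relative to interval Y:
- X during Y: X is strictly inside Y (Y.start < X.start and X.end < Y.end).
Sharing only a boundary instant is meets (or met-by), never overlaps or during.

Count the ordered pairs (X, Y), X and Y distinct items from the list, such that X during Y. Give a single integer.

4

Checking all 90 ordered pairs for relation 'during'; matching pairs in alphabetical order:
(epsilon, beta): epsilon during beta ✓
(epsilon, theta): epsilon during theta ✓
(eta, alpha): eta during alpha ✓
(gamma, theta): gamma during theta ✓
Count: 4.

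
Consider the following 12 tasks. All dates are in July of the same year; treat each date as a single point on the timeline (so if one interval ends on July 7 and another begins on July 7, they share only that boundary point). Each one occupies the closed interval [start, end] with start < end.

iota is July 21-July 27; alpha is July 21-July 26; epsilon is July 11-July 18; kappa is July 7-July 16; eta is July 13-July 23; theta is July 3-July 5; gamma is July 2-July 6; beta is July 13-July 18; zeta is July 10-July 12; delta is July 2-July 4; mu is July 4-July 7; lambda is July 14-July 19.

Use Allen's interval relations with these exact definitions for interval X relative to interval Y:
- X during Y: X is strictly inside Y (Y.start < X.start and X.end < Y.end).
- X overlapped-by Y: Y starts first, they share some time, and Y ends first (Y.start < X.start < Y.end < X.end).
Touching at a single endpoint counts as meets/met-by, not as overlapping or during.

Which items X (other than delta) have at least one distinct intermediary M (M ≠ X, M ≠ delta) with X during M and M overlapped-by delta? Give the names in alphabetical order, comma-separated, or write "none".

Target delta = [July 2, July 4].
Intermediaries M with M overlapped-by delta: theta.
Via theta — items with X during theta: none.
Union: none.

none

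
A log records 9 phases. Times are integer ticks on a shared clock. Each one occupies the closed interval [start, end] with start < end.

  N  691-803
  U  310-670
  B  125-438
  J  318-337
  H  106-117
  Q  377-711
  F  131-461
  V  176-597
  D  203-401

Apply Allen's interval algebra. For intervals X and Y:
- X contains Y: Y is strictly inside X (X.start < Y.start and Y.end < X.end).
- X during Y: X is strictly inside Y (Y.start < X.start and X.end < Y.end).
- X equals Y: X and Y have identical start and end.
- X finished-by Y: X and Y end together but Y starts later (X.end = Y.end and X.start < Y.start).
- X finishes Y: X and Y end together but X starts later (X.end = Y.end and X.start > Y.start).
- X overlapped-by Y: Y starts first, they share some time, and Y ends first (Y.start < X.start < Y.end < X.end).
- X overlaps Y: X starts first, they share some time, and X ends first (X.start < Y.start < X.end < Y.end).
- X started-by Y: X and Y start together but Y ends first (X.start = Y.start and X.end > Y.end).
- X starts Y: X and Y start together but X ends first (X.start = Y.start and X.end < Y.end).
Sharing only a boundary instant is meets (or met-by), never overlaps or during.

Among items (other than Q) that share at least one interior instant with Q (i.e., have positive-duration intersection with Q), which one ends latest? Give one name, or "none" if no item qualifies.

N

Target Q = [377, 711].
B [125, 438] → overlaps → candidate.
D [203, 401] → overlaps → candidate.
F [131, 461] → overlaps → candidate.
H [106, 117] → before → excluded.
J [318, 337] → before → excluded.
N [691, 803] → overlapped-by → candidate.
U [310, 670] → overlaps → candidate.
V [176, 597] → overlaps → candidate.
Among candidates, latest end is 803 → N.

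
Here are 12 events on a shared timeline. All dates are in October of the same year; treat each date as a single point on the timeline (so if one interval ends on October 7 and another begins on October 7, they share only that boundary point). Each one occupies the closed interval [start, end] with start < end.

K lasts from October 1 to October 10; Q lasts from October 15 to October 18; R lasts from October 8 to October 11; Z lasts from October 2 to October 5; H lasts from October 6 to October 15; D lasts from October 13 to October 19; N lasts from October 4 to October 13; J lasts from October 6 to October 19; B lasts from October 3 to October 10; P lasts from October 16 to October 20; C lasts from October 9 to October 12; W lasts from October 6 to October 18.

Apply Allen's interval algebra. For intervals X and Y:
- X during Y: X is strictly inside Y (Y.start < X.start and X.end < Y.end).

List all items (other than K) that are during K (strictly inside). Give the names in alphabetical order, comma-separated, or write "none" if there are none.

Z

Target K = [October 1, October 10].
B [October 3, October 10] → finishes → no.
C [October 9, October 12] → overlapped-by → no.
D [October 13, October 19] → after → no.
H [October 6, October 15] → overlapped-by → no.
J [October 6, October 19] → overlapped-by → no.
N [October 4, October 13] → overlapped-by → no.
P [October 16, October 20] → after → no.
Q [October 15, October 18] → after → no.
R [October 8, October 11] → overlapped-by → no.
W [October 6, October 18] → overlapped-by → no.
Z [October 2, October 5] → during → yes.
Result: Z.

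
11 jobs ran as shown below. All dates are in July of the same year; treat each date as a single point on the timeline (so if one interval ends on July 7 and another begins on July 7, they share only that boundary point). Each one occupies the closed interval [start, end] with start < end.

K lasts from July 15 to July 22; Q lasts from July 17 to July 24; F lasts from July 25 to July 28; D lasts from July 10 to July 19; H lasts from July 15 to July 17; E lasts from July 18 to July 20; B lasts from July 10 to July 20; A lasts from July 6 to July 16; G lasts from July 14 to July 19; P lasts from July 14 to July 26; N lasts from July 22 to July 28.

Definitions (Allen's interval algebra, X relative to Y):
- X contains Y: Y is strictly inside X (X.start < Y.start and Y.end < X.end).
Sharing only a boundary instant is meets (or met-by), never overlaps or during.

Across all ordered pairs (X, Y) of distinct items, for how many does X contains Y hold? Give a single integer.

10

Checking all 110 ordered pairs for relation 'contains'; matching pairs in alphabetical order:
(B, G): B contains G ✓
(B, H): B contains H ✓
(D, H): D contains H ✓
(G, H): G contains H ✓
(K, E): K contains E ✓
(P, E): P contains E ✓
(P, H): P contains H ✓
(P, K): P contains K ✓
(P, Q): P contains Q ✓
(Q, E): Q contains E ✓
Count: 10.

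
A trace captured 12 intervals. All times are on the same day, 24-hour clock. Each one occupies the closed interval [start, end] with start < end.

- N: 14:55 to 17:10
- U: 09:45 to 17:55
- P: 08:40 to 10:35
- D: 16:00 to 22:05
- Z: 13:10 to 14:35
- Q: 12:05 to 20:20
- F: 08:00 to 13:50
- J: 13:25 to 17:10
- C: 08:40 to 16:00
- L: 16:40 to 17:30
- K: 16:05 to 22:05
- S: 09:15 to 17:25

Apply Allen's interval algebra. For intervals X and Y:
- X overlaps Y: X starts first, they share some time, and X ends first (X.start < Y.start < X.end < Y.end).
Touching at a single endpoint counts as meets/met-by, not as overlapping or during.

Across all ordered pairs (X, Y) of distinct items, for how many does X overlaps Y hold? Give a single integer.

Checking all 132 ordered pairs for relation 'overlaps'; matching pairs in alphabetical order:
(C, J): C overlaps J ✓
(C, N): C overlaps N ✓
(C, Q): C overlaps Q ✓
(C, S): C overlaps S ✓
(C, U): C overlaps U ✓
(F, C): F overlaps C ✓
(F, J): F overlaps J ✓
(F, Q): F overlaps Q ✓
(F, S): F overlaps S ✓
(F, U): F overlaps U ✓
(F, Z): F overlaps Z ✓
(J, D): J overlaps D ✓
(J, K): J overlaps K ✓
(J, L): J overlaps L ✓
(N, D): N overlaps D ✓
(N, K): N overlaps K ✓
(N, L): N overlaps L ✓
(P, S): P overlaps S ✓
(P, U): P overlaps U ✓
(Q, D): Q overlaps D ✓
(Q, K): Q overlaps K ✓
(S, D): S overlaps D ✓
(S, K): S overlaps K ✓
(S, L): S overlaps L ✓
... plus 6 further pairs not listed.
Count: 30.

30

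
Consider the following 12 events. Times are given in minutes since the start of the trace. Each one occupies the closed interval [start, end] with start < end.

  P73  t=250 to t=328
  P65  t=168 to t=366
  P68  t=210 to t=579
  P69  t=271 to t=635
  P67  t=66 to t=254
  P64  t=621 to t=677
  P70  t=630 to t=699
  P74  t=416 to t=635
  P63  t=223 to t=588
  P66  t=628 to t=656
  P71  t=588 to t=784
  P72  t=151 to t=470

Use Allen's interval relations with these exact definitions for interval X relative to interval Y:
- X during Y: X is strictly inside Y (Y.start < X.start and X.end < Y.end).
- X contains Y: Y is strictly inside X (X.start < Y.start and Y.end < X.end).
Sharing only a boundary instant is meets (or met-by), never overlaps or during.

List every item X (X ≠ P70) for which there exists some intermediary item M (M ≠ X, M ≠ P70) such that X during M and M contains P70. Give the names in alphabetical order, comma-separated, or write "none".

Target P70 = [t=630, t=699].
Intermediaries M with M contains P70: P71.
Via P71 — items with X during P71: P64, P66.
Union: P64, P66.

P64, P66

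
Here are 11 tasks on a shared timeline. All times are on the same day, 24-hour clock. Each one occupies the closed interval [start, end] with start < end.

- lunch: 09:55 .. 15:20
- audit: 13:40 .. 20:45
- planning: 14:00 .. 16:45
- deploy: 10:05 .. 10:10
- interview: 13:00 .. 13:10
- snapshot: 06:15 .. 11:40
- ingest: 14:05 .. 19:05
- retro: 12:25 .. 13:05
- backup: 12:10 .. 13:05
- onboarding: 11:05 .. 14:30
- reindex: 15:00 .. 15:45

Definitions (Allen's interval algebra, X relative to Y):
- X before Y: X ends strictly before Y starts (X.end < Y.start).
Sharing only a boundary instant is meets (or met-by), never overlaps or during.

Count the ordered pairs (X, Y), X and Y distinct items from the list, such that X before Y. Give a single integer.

Checking all 110 ordered pairs for relation 'before'; matching pairs in alphabetical order:
(backup, audit): backup before audit ✓
(backup, ingest): backup before ingest ✓
(backup, planning): backup before planning ✓
(backup, reindex): backup before reindex ✓
(deploy, audit): deploy before audit ✓
(deploy, backup): deploy before backup ✓
(deploy, ingest): deploy before ingest ✓
(deploy, interview): deploy before interview ✓
(deploy, onboarding): deploy before onboarding ✓
(deploy, planning): deploy before planning ✓
(deploy, reindex): deploy before reindex ✓
(deploy, retro): deploy before retro ✓
(interview, audit): interview before audit ✓
(interview, ingest): interview before ingest ✓
(interview, planning): interview before planning ✓
(interview, reindex): interview before reindex ✓
(onboarding, reindex): onboarding before reindex ✓
(retro, audit): retro before audit ✓
(retro, ingest): retro before ingest ✓
(retro, planning): retro before planning ✓
(retro, reindex): retro before reindex ✓
(snapshot, audit): snapshot before audit ✓
(snapshot, backup): snapshot before backup ✓
(snapshot, ingest): snapshot before ingest ✓
... plus 4 further pairs not listed.
Count: 28.

28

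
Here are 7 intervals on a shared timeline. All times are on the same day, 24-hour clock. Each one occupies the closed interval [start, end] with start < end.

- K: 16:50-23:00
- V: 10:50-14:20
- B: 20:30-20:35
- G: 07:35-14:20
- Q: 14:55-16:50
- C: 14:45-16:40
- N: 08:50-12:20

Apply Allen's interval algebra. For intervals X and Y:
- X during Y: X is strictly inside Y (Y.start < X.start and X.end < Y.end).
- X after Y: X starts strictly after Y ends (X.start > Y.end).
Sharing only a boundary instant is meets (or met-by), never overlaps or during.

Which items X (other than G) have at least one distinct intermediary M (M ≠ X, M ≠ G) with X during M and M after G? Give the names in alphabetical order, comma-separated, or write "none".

Target G = [07:35, 14:20].
Intermediaries M with M after G: B, C, K, Q.
Via B — items with X during B: none.
Via C — items with X during C: none.
Via K — items with X during K: B.
Via Q — items with X during Q: none.
Union: B.

B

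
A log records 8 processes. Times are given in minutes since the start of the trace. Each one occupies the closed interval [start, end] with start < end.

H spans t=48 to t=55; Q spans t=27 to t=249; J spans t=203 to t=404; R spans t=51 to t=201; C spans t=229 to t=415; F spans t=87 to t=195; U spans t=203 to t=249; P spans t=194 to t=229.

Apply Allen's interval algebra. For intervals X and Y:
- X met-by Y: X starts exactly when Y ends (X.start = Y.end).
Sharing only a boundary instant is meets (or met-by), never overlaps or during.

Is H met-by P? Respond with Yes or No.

H = [t=48, t=55], P = [t=194, t=229].
Actual relation of H to P: before.
Asked whether 'met-by' holds → No.

No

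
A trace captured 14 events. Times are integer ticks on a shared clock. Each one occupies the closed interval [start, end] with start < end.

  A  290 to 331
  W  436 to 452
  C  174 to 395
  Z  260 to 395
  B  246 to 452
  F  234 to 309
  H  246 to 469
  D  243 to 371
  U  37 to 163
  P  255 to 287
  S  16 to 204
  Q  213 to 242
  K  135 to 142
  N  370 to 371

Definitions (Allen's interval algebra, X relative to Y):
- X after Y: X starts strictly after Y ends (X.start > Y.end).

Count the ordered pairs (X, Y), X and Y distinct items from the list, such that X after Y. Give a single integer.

51

Checking all 182 ordered pairs for relation 'after'; matching pairs in alphabetical order:
(A, K): A after K ✓
(A, P): A after P ✓
(A, Q): A after Q ✓
(A, S): A after S ✓
(A, U): A after U ✓
(B, K): B after K ✓
(B, Q): B after Q ✓
(B, S): B after S ✓
(B, U): B after U ✓
(C, K): C after K ✓
(C, U): C after U ✓
(D, K): D after K ✓
(D, Q): D after Q ✓
(D, S): D after S ✓
(D, U): D after U ✓
(F, K): F after K ✓
(F, S): F after S ✓
(F, U): F after U ✓
(H, K): H after K ✓
(H, Q): H after Q ✓
(H, S): H after S ✓
(H, U): H after U ✓
(N, A): N after A ✓
(N, F): N after F ✓
... plus 27 further pairs not listed.
Count: 51.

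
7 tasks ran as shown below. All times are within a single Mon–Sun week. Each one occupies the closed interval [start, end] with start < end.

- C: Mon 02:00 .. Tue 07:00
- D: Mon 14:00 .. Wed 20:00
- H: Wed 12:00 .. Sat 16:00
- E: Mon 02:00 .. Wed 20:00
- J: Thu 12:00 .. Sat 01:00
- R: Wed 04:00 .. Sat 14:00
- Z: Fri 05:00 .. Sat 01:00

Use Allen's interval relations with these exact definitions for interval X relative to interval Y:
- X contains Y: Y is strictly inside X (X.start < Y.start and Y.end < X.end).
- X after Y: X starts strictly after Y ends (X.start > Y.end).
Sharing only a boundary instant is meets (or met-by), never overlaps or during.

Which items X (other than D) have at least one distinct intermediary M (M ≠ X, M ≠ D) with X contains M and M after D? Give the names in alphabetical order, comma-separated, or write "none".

Target D = [Mon 14:00, Wed 20:00].
Intermediaries M with M after D: J, Z.
Via J — items with X contains J: H, R.
Via Z — items with X contains Z: H, R.
Union: H, R.

H, R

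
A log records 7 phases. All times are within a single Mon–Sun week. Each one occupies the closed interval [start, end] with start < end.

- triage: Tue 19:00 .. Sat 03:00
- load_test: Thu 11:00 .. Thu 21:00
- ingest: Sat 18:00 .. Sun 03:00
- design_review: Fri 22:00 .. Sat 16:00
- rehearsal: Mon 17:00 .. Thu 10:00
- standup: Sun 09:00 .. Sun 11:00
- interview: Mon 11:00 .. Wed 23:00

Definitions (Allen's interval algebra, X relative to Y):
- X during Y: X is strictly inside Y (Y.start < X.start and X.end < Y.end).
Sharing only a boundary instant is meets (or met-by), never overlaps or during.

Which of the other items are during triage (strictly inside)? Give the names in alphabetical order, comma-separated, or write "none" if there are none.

Target triage = [Tue 19:00, Sat 03:00].
design_review [Fri 22:00, Sat 16:00] → overlapped-by → no.
ingest [Sat 18:00, Sun 03:00] → after → no.
interview [Mon 11:00, Wed 23:00] → overlaps → no.
load_test [Thu 11:00, Thu 21:00] → during → yes.
rehearsal [Mon 17:00, Thu 10:00] → overlaps → no.
standup [Sun 09:00, Sun 11:00] → after → no.
Result: load_test.

load_test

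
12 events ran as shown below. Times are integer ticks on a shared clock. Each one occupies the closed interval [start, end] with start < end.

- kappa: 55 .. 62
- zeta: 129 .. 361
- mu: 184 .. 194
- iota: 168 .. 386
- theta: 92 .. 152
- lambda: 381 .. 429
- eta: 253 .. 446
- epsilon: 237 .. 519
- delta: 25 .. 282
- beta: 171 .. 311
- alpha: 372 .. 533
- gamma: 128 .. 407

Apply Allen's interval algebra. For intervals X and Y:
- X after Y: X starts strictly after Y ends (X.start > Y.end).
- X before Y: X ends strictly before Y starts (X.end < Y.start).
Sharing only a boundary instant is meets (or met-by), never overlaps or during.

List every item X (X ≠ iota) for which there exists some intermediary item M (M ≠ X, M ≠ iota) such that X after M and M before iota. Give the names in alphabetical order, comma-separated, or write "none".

Target iota = [168, 386].
Intermediaries M with M before iota: kappa, theta.
Via kappa — items with X after kappa: alpha, beta, epsilon, eta, gamma, lambda, mu, theta, zeta.
Via theta — items with X after theta: alpha, beta, epsilon, eta, lambda, mu.
Union: alpha, beta, epsilon, eta, gamma, lambda, mu, theta, zeta.

alpha, beta, epsilon, eta, gamma, lambda, mu, theta, zeta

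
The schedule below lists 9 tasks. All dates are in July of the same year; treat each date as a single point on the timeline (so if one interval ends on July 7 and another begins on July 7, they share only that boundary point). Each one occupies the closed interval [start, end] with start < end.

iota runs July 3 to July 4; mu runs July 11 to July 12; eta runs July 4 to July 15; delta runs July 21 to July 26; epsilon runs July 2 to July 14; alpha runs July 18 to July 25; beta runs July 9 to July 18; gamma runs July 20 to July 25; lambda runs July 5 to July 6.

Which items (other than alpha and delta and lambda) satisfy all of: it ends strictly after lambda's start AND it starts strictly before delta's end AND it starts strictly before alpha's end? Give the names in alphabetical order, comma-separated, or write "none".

beta, epsilon, eta, gamma, mu

Conditions: its end is strictly after lambda's start (X.end > July 5) AND its start is strictly before delta's end (X.start < July 26) AND its start is strictly before alpha's end (X.start < July 25).
beta: end July 18 > July 5? ✓; start July 9 < July 26? ✓; start July 9 < July 25? ✓ → yes.
epsilon: end July 14 > July 5? ✓; start July 2 < July 26? ✓; start July 2 < July 25? ✓ → yes.
eta: end July 15 > July 5? ✓; start July 4 < July 26? ✓; start July 4 < July 25? ✓ → yes.
gamma: end July 25 > July 5? ✓; start July 20 < July 26? ✓; start July 20 < July 25? ✓ → yes.
iota: end July 4 > July 5? ✗; start July 3 < July 26? ✓; start July 3 < July 25? ✓ → no.
mu: end July 12 > July 5? ✓; start July 11 < July 26? ✓; start July 11 < July 25? ✓ → yes.
Result: beta, epsilon, eta, gamma, mu.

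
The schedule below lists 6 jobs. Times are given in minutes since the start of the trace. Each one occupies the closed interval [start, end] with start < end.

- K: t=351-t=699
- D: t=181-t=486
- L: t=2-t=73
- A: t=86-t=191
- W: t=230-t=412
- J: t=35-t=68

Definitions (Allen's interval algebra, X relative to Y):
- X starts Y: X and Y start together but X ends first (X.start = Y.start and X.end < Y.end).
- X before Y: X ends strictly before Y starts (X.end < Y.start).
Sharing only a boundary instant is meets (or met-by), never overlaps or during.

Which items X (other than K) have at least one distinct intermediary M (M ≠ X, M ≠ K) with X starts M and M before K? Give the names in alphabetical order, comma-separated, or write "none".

none

Target K = [t=351, t=699].
Intermediaries M with M before K: A, J, L.
Via A — items with X starts A: none.
Via J — items with X starts J: none.
Via L — items with X starts L: none.
Union: none.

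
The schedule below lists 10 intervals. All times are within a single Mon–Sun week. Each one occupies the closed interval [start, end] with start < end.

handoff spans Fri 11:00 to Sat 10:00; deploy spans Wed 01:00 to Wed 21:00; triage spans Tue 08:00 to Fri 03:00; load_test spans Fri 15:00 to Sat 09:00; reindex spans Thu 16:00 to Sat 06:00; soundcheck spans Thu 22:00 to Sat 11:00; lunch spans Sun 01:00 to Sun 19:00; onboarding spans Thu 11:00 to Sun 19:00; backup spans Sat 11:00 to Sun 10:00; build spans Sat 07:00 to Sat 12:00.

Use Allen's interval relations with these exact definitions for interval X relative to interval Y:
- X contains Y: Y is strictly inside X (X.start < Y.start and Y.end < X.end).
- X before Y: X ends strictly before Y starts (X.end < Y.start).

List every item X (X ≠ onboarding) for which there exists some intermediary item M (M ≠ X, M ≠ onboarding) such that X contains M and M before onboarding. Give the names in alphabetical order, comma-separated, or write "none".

triage

Target onboarding = [Thu 11:00, Sun 19:00].
Intermediaries M with M before onboarding: deploy.
Via deploy — items with X contains deploy: triage.
Union: triage.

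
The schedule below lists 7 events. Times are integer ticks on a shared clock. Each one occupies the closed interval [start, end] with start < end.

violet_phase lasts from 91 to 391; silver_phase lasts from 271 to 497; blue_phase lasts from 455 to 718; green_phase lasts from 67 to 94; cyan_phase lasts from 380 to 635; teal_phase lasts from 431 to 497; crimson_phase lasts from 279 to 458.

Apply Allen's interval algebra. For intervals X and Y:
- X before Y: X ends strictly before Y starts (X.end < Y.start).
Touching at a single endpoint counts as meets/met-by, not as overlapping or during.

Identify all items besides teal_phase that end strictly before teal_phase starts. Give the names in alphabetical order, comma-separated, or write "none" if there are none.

green_phase, violet_phase

Target teal_phase = [431, 497].
blue_phase [455, 718] → overlapped-by → no.
crimson_phase [279, 458] → overlaps → no.
cyan_phase [380, 635] → contains → no.
green_phase [67, 94] → before → yes.
silver_phase [271, 497] → finished-by → no.
violet_phase [91, 391] → before → yes.
Result: green_phase, violet_phase.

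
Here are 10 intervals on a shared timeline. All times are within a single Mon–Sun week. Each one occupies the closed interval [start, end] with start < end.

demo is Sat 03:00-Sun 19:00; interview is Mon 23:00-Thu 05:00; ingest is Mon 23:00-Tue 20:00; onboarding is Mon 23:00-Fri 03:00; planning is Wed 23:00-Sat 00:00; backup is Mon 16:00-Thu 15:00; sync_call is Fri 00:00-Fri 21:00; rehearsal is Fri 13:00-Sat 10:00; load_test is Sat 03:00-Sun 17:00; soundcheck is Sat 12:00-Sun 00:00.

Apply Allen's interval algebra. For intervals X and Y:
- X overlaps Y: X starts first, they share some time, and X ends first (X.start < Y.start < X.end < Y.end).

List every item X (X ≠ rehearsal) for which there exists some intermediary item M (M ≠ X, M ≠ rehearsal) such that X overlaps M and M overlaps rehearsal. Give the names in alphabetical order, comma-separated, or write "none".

backup, interview, onboarding

Target rehearsal = [Fri 13:00, Sat 10:00].
Intermediaries M with M overlaps rehearsal: planning, sync_call.
Via planning — items with X overlaps planning: backup, interview, onboarding.
Via sync_call — items with X overlaps sync_call: onboarding.
Union: backup, interview, onboarding.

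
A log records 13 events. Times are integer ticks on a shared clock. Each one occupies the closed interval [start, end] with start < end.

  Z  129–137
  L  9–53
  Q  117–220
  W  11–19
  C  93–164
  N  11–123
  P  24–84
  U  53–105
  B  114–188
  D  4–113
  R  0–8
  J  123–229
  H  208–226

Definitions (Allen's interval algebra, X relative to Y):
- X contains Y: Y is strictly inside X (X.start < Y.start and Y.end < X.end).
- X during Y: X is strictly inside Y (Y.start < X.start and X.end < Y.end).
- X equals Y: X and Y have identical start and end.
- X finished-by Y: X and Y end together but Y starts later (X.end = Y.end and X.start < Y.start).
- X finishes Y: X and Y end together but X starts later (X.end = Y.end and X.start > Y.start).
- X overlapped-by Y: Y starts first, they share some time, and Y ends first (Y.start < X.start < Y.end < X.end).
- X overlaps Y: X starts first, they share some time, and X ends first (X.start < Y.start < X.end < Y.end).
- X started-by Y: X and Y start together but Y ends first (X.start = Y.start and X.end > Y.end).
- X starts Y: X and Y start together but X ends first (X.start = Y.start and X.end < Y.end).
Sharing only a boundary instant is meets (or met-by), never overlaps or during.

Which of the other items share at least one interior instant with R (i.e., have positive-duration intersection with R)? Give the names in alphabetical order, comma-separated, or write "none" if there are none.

D

Target R = [0, 8].
B [114, 188] → after → no.
C [93, 164] → after → no.
D [4, 113] → overlapped-by → yes.
H [208, 226] → after → no.
J [123, 229] → after → no.
L [9, 53] → after → no.
N [11, 123] → after → no.
P [24, 84] → after → no.
Q [117, 220] → after → no.
U [53, 105] → after → no.
W [11, 19] → after → no.
Z [129, 137] → after → no.
Result: D.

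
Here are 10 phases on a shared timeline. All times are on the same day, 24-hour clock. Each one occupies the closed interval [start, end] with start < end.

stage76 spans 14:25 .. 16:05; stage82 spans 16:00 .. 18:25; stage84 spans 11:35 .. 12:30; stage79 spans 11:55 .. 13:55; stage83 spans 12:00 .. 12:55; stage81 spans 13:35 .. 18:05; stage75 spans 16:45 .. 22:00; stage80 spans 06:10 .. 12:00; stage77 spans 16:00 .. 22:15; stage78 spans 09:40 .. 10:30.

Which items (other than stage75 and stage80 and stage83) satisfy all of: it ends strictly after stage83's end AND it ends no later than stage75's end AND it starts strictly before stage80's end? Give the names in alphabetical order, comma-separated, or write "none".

Conditions: its end is strictly after stage83's end (X.end > 12:55) AND its end is no later than stage75's end (X.end <= 22:00) AND its start is strictly before stage80's end (X.start < 12:00).
stage76: end 16:05 > 12:55? ✓; end 16:05 <= 22:00? ✓; start 14:25 < 12:00? ✗ → no.
stage77: end 22:15 > 12:55? ✓; end 22:15 <= 22:00? ✗; start 16:00 < 12:00? ✗ → no.
stage78: end 10:30 > 12:55? ✗; end 10:30 <= 22:00? ✓; start 09:40 < 12:00? ✓ → no.
stage79: end 13:55 > 12:55? ✓; end 13:55 <= 22:00? ✓; start 11:55 < 12:00? ✓ → yes.
stage81: end 18:05 > 12:55? ✓; end 18:05 <= 22:00? ✓; start 13:35 < 12:00? ✗ → no.
stage82: end 18:25 > 12:55? ✓; end 18:25 <= 22:00? ✓; start 16:00 < 12:00? ✗ → no.
stage84: end 12:30 > 12:55? ✗; end 12:30 <= 22:00? ✓; start 11:35 < 12:00? ✓ → no.
Result: stage79.

stage79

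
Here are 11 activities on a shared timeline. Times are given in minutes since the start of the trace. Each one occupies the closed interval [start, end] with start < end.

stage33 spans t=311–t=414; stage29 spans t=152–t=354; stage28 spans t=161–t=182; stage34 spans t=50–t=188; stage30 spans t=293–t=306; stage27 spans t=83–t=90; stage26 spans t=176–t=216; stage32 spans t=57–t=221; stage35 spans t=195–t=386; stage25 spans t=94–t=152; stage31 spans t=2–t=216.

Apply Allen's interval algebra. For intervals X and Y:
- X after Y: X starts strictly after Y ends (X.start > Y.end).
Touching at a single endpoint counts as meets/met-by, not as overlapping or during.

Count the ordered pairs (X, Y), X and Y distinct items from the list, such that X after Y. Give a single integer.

25

Checking all 110 ordered pairs for relation 'after'; matching pairs in alphabetical order:
(stage25, stage27): stage25 after stage27 ✓
(stage26, stage25): stage26 after stage25 ✓
(stage26, stage27): stage26 after stage27 ✓
(stage28, stage25): stage28 after stage25 ✓
(stage28, stage27): stage28 after stage27 ✓
(stage29, stage27): stage29 after stage27 ✓
(stage30, stage25): stage30 after stage25 ✓
(stage30, stage26): stage30 after stage26 ✓
(stage30, stage27): stage30 after stage27 ✓
(stage30, stage28): stage30 after stage28 ✓
(stage30, stage31): stage30 after stage31 ✓
(stage30, stage32): stage30 after stage32 ✓
(stage30, stage34): stage30 after stage34 ✓
(stage33, stage25): stage33 after stage25 ✓
(stage33, stage26): stage33 after stage26 ✓
(stage33, stage27): stage33 after stage27 ✓
(stage33, stage28): stage33 after stage28 ✓
(stage33, stage30): stage33 after stage30 ✓
(stage33, stage31): stage33 after stage31 ✓
(stage33, stage32): stage33 after stage32 ✓
(stage33, stage34): stage33 after stage34 ✓
(stage35, stage25): stage35 after stage25 ✓
(stage35, stage27): stage35 after stage27 ✓
(stage35, stage28): stage35 after stage28 ✓
... plus 1 further pairs not listed.
Count: 25.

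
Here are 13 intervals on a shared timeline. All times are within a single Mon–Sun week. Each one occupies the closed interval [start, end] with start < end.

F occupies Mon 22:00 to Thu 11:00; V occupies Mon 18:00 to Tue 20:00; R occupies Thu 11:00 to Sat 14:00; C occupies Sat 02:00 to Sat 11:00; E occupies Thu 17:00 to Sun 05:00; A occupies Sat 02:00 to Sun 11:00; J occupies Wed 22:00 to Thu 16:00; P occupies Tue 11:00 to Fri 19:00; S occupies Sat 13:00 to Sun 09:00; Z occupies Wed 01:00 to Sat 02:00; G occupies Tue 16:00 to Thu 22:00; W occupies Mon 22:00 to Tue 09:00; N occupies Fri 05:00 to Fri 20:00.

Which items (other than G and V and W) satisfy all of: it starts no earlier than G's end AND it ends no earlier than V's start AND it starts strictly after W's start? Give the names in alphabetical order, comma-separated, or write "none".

Conditions: its start is no earlier than G's end (X.start >= Thu 22:00) AND its end is no earlier than V's start (X.end >= Mon 18:00) AND its start is strictly after W's start (X.start > Mon 22:00).
A: start Sat 02:00 >= Thu 22:00? ✓; end Sun 11:00 >= Mon 18:00? ✓; start Sat 02:00 > Mon 22:00? ✓ → yes.
C: start Sat 02:00 >= Thu 22:00? ✓; end Sat 11:00 >= Mon 18:00? ✓; start Sat 02:00 > Mon 22:00? ✓ → yes.
E: start Thu 17:00 >= Thu 22:00? ✗; end Sun 05:00 >= Mon 18:00? ✓; start Thu 17:00 > Mon 22:00? ✓ → no.
F: start Mon 22:00 >= Thu 22:00? ✗; end Thu 11:00 >= Mon 18:00? ✓; start Mon 22:00 > Mon 22:00? ✗ → no.
J: start Wed 22:00 >= Thu 22:00? ✗; end Thu 16:00 >= Mon 18:00? ✓; start Wed 22:00 > Mon 22:00? ✓ → no.
N: start Fri 05:00 >= Thu 22:00? ✓; end Fri 20:00 >= Mon 18:00? ✓; start Fri 05:00 > Mon 22:00? ✓ → yes.
P: start Tue 11:00 >= Thu 22:00? ✗; end Fri 19:00 >= Mon 18:00? ✓; start Tue 11:00 > Mon 22:00? ✓ → no.
R: start Thu 11:00 >= Thu 22:00? ✗; end Sat 14:00 >= Mon 18:00? ✓; start Thu 11:00 > Mon 22:00? ✓ → no.
S: start Sat 13:00 >= Thu 22:00? ✓; end Sun 09:00 >= Mon 18:00? ✓; start Sat 13:00 > Mon 22:00? ✓ → yes.
Z: start Wed 01:00 >= Thu 22:00? ✗; end Sat 02:00 >= Mon 18:00? ✓; start Wed 01:00 > Mon 22:00? ✓ → no.
Result: A, C, N, S.

A, C, N, S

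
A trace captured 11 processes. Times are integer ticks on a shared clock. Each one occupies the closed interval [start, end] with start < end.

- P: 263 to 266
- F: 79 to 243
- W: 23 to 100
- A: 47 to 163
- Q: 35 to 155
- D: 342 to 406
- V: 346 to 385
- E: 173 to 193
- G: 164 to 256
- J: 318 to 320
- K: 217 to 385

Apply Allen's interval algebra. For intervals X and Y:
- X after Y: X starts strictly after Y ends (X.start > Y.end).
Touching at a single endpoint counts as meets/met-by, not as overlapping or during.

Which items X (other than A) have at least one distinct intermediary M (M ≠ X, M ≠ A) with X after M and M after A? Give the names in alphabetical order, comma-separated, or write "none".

D, J, K, P, V

Target A = [47, 163].
Intermediaries M with M after A: D, E, G, J, K, P, V.
Via D — items with X after D: none.
Via E — items with X after E: D, J, K, P, V.
Via G — items with X after G: D, J, P, V.
Via J — items with X after J: D, V.
Via K — items with X after K: none.
Via P — items with X after P: D, J, V.
Via V — items with X after V: none.
Union: D, J, K, P, V.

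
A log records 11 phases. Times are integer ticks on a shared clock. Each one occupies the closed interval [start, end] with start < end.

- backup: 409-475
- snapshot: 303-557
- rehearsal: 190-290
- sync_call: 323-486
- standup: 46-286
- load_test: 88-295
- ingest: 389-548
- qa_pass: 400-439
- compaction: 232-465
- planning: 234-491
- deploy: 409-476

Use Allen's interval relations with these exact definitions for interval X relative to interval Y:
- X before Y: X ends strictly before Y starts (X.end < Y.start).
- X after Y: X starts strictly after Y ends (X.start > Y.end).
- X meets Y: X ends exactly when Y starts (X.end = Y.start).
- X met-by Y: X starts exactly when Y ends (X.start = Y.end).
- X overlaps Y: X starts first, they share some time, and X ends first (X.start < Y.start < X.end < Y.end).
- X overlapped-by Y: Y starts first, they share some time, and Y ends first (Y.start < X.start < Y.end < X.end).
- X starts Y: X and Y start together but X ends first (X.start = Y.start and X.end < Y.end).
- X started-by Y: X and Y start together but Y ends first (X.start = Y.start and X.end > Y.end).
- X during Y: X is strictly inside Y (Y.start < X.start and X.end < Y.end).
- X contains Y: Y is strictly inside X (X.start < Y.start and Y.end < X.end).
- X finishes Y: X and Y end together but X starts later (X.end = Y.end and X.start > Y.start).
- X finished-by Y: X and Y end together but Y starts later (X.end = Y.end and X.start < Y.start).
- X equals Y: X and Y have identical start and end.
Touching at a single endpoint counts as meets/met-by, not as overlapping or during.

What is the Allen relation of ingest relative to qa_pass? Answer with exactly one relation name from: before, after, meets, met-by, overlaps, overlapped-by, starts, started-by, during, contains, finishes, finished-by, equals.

ingest = [389, 548]; qa_pass = [400, 439].
Compare endpoints: ingest.start < qa_pass.start, ingest.start < qa_pass.end, ingest.end > qa_pass.start, ingest.end > qa_pass.end.
That pattern is 'contains'.

contains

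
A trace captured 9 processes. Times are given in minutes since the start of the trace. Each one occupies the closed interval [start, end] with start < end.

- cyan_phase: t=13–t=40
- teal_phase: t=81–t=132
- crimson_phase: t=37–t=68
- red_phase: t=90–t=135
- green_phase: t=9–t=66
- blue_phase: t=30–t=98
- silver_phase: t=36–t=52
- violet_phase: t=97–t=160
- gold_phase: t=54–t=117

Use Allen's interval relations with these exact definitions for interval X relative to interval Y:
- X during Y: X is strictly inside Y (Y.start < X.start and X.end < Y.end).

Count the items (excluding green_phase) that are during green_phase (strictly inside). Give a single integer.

Target green_phase = [t=9, t=66].
blue_phase [t=30, t=98] → overlapped-by → no.
crimson_phase [t=37, t=68] → overlapped-by → no.
cyan_phase [t=13, t=40] → during → counts.
gold_phase [t=54, t=117] → overlapped-by → no.
red_phase [t=90, t=135] → after → no.
silver_phase [t=36, t=52] → during → counts.
teal_phase [t=81, t=132] → after → no.
violet_phase [t=97, t=160] → after → no.
Total: 2.

2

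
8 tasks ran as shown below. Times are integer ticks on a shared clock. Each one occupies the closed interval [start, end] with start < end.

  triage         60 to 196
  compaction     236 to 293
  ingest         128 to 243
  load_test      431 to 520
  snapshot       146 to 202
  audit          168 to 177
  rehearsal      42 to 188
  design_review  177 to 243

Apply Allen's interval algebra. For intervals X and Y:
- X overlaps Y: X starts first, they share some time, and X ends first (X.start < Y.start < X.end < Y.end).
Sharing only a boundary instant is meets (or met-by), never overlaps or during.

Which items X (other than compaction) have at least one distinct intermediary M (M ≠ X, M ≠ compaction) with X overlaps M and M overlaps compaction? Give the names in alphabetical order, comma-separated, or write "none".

rehearsal, snapshot, triage

Target compaction = [236, 293].
Intermediaries M with M overlaps compaction: design_review, ingest.
Via design_review — items with X overlaps design_review: rehearsal, snapshot, triage.
Via ingest — items with X overlaps ingest: rehearsal, triage.
Union: rehearsal, snapshot, triage.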